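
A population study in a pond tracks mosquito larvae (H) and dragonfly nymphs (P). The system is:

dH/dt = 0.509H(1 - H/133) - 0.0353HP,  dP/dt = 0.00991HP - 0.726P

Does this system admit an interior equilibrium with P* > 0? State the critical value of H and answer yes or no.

Threshold H = 73.3; K > 73.3, so yes, the predator persists.

The predator equation gives dP/dt > 0 only when H > 0.726/0.00991 = 73.3.
Without the predator, H → K = 133. Since 133 > 73.3, the predator can invade and persist.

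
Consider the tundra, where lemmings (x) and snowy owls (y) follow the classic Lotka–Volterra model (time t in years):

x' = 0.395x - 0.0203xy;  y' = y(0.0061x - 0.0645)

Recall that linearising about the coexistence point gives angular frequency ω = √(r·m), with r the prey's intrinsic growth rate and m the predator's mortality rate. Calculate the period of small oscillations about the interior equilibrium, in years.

Here r = 0.395 and m = 0.0645, so r·m = 0.0255.
ω = √0.0255 = 0.16 per year, hence T = 2π/ω ≈ 39.4 years.

T ≈ 39.4 years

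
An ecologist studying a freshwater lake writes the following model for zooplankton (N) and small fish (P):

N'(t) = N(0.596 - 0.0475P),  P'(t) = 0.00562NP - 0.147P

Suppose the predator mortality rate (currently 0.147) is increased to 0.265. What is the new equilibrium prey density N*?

N* ≈ 47.2

At the interior fixed point, setting dP/dt = 0 with P > 0 fixes N* = (predator death rate)/(NP coefficient) — independent of the other coefficients.
With the change, N* = 0.265/0.00562 = 47.2; it rises from 26.2.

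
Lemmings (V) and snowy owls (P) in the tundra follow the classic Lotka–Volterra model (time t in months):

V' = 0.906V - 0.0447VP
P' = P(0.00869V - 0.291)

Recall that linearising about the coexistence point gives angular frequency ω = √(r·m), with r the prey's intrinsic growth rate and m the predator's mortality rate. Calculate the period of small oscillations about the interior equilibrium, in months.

Here r = 0.906 and m = 0.291, so r·m = 0.264.
ω = √0.264 = 0.513 per month, hence T = 2π/ω ≈ 12.2 months.

T ≈ 12.2 months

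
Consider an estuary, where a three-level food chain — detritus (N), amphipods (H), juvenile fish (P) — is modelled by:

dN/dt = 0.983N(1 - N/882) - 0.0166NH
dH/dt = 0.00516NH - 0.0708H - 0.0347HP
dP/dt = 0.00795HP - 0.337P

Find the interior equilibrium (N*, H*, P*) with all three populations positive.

From dP/dt = 0: 0.00795H* = 0.337, so H* = 42.4.
From dN/dt = 0: 0.983(1 - N*/882) = 0.0166·42.4, giving N* = 882·(1 - 0.716) = 251.
From dH/dt = 0: 0.00516·251 - 0.0708 = 0.0347P*, so P* = 1.22/0.0347 = 35.2.

N* ≈ 251, H* ≈ 42.4, P* ≈ 35.2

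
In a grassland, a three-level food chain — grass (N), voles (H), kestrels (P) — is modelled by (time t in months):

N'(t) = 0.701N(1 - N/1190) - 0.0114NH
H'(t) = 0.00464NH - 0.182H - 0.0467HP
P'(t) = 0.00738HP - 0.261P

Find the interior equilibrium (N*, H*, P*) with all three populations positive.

N* ≈ 506, H* ≈ 35.4, P* ≈ 46.3

From dP/dt = 0: 0.00738H* = 0.261, so H* = 35.4.
From dN/dt = 0: 0.701(1 - N*/1190) = 0.0114·35.4, giving N* = 1190·(1 - 0.575) = 506.
From dH/dt = 0: 0.00464·506 - 0.182 = 0.0467P*, so P* = 2.16/0.0467 = 46.3.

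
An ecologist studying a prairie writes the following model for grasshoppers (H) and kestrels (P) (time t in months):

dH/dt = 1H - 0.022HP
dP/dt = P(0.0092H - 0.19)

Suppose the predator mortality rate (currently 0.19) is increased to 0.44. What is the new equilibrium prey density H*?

At the interior fixed point, setting dP/dt = 0 with P > 0 fixes H* = (predator death rate)/(HP coefficient) — independent of the other coefficients.
With the change, H* = 0.44/0.0092 = 47.8; it rises from 20.7.

H* ≈ 47.8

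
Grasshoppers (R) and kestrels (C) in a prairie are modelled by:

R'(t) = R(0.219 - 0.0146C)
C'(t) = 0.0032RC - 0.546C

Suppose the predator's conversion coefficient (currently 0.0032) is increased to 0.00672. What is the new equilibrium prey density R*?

R* ≈ 81.2

At the interior fixed point, setting dC/dt = 0 with C > 0 fixes R* = (predator death rate)/(RC coefficient) — independent of the other coefficients.
With the change, R* = 0.546/0.00672 = 81.2; it falls from 171.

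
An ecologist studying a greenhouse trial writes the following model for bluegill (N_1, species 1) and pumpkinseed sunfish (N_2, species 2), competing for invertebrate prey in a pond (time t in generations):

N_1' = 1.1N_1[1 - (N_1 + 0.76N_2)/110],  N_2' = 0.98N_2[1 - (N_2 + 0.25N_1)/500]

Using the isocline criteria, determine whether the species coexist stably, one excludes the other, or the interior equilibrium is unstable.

Compare the nullcline intercepts: K1/α12 = 110/0.76 = 145 < K2 = 500; K2/α21 = 500/0.25 = 2000 > K1 = 110.
Since the inequalities point opposite ways, species 2 can invade but species 1 cannot.

species 2 excludes species 1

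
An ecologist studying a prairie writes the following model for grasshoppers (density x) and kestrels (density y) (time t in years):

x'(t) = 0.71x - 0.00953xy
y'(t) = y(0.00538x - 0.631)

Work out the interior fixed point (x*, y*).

x* ≈ 117, y* ≈ 74.5

Set dy/dt = 0 with y > 0: 0.00538x - 0.631 = 0, so x* = 0.631/0.00538 = 117.
Set dx/dt = 0 with x > 0: 0.71 - 0.00953y = 0, so y* = 0.71/0.00953 = 74.5.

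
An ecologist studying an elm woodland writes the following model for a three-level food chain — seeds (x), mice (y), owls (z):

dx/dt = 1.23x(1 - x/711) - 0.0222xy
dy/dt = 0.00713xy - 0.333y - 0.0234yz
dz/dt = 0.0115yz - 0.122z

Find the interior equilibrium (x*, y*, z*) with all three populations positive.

x* ≈ 575, y* ≈ 10.6, z* ≈ 161

From dz/dt = 0: 0.0115y* = 0.122, so y* = 10.6.
From dx/dt = 0: 1.23(1 - x*/711) = 0.0222·10.6, giving x* = 711·(1 - 0.191) = 575.
From dy/dt = 0: 0.00713·575 - 0.333 = 0.0234z*, so z* = 3.77/0.0234 = 161.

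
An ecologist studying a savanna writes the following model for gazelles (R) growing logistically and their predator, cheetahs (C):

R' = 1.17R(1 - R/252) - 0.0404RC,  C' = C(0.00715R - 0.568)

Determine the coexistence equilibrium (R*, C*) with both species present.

From dC/dt = 0 with C > 0: 0.00715R* = 0.568, so R* = 79.4.
Substitute into dR/dt = 0: 1.17(1 - 79.4/252) = 0.0404C*.
The bracket is 0.685, giving C* = 0.801/0.0404 = 19.8.

R* ≈ 79.4, C* ≈ 19.8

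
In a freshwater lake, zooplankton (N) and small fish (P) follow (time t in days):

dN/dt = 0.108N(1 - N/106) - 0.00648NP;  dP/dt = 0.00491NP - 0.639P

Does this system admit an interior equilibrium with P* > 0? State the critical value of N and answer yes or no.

The predator equation gives dP/dt > 0 only when N > 0.639/0.00491 = 130.
Without the predator, N → K = 106. Since 106 < 130, the predator cannot invade.

Threshold N = 130; K < 130, so no, the predator goes extinct.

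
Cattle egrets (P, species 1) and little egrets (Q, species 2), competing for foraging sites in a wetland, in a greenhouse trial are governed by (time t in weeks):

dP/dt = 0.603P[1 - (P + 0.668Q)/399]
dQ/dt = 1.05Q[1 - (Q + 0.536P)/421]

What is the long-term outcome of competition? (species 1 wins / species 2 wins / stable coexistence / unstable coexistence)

stable coexistence

Compare the nullcline intercepts: K1/α12 = 399/0.668 = 597 > K2 = 421; K2/α21 = 421/0.536 = 785 > K1 = 399.
Since both inequalities hold, each species can invade when rare, so the interior equilibrium is stable.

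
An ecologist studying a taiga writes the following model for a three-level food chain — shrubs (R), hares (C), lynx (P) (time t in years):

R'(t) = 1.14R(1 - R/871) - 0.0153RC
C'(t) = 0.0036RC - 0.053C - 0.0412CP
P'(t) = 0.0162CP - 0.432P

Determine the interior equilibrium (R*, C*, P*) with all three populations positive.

R* ≈ 559, C* ≈ 26.7, P* ≈ 47.6

From dP/dt = 0: 0.0162C* = 0.432, so C* = 26.7.
From dR/dt = 0: 1.14(1 - R*/871) = 0.0153·26.7, giving R* = 871·(1 - 0.358) = 559.
From dC/dt = 0: 0.0036·559 - 0.053 = 0.0412P*, so P* = 1.96/0.0412 = 47.6.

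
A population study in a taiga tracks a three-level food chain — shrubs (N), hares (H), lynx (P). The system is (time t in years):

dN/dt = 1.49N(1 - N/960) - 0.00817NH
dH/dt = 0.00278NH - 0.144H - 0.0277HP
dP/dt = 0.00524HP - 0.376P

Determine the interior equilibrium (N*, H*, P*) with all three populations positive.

From dP/dt = 0: 0.00524H* = 0.376, so H* = 71.8.
From dN/dt = 0: 1.49(1 - N*/960) = 0.00817·71.8, giving N* = 960·(1 - 0.393) = 582.
From dH/dt = 0: 0.00278·582 - 0.144 = 0.0277P*, so P* = 1.47/0.0277 = 53.2.

N* ≈ 582, H* ≈ 71.8, P* ≈ 53.2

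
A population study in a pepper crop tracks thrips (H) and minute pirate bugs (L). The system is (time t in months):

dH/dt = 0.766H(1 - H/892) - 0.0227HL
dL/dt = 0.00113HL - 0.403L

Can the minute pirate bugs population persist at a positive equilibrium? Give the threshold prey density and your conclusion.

The predator equation gives dL/dt > 0 only when H > 0.403/0.00113 = 357.
Without the predator, H → K = 892. Since 892 > 357, the predator can invade and persist.

Threshold H = 357; K > 357, so yes, the predator persists.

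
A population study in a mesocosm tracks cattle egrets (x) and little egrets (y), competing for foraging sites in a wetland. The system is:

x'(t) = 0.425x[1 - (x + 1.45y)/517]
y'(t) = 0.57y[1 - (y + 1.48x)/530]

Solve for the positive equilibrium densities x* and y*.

Setting both brackets to zero gives the nullclines x + 1.45y = 517 and 1.48x + y = 530.
Substituting y = 530 - 1.48x into the first: x(1 - 1.45·1.48) = 517 - 1.45·530.
So x* = -252/-1.15 = 219, and then y* = 530 - 1.48·219 = 205.

x* ≈ 219, y* ≈ 205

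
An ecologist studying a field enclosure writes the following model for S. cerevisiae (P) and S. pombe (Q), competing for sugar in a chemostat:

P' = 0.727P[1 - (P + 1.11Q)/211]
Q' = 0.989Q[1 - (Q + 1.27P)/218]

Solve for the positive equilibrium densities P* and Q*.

P* ≈ 75.6, Q* ≈ 122

Setting both brackets to zero gives the nullclines P + 1.11Q = 211 and 1.27P + Q = 218.
Substituting Q = 218 - 1.27P into the first: P(1 - 1.11·1.27) = 211 - 1.11·218.
So P* = -31/-0.41 = 75.6, and then Q* = 218 - 1.27·75.6 = 122.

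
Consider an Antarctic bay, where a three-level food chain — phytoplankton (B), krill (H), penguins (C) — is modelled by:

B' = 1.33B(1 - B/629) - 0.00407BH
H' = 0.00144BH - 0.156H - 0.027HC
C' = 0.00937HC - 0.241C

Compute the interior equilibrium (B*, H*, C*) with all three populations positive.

From dC/dt = 0: 0.00937H* = 0.241, so H* = 25.7.
From dB/dt = 0: 1.33(1 - B*/629) = 0.00407·25.7, giving B* = 629·(1 - 0.0787) = 579.
From dH/dt = 0: 0.00144·579 - 0.156 = 0.027C*, so C* = 0.678/0.027 = 25.1.

B* ≈ 579, H* ≈ 25.7, C* ≈ 25.1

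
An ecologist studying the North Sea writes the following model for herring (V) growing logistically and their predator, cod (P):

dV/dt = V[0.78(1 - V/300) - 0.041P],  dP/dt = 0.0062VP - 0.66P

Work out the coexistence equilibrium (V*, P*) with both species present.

V* ≈ 106, P* ≈ 12.3

From dP/dt = 0 with P > 0: 0.0062V* = 0.66, so V* = 106.
Substitute into dV/dt = 0: 0.78(1 - 106/300) = 0.041P*.
The bracket is 0.645, giving P* = 0.503/0.041 = 12.3.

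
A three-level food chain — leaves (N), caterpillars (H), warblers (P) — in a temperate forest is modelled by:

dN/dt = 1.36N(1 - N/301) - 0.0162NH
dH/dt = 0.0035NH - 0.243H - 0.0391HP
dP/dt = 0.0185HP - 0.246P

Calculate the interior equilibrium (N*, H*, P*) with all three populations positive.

From dP/dt = 0: 0.0185H* = 0.246, so H* = 13.3.
From dN/dt = 0: 1.36(1 - N*/301) = 0.0162·13.3, giving N* = 301·(1 - 0.158) = 253.
From dH/dt = 0: 0.0035·253 - 0.243 = 0.0391P*, so P* = 0.644/0.0391 = 16.5.

N* ≈ 253, H* ≈ 13.3, P* ≈ 16.5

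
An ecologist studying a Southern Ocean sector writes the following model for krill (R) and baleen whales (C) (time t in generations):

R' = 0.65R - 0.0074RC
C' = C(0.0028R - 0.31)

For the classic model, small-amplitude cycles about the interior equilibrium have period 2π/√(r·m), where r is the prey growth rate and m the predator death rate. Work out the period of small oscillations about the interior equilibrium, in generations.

Here r = 0.65 and m = 0.31, so r·m = 0.202.
ω = √0.202 = 0.449 per generation, hence T = 2π/ω ≈ 14 generations.

T ≈ 14 generations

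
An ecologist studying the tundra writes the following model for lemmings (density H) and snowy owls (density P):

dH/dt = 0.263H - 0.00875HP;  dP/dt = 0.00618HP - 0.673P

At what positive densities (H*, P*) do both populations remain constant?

Set dP/dt = 0 with P > 0: 0.00618H - 0.673 = 0, so H* = 0.673/0.00618 = 109.
Set dH/dt = 0 with H > 0: 0.263 - 0.00875P = 0, so P* = 0.263/0.00875 = 30.1.

H* ≈ 109, P* ≈ 30.1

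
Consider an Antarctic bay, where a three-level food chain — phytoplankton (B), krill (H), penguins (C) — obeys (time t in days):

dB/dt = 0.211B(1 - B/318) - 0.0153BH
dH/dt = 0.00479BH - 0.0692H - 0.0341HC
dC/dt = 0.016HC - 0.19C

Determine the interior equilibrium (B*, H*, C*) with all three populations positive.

B* ≈ 44.2, H* ≈ 11.9, C* ≈ 4.18

From dC/dt = 0: 0.016H* = 0.19, so H* = 11.9.
From dB/dt = 0: 0.211(1 - B*/318) = 0.0153·11.9, giving B* = 318·(1 - 0.861) = 44.2.
From dH/dt = 0: 0.00479·44.2 - 0.0692 = 0.0341C*, so C* = 0.142/0.0341 = 4.18.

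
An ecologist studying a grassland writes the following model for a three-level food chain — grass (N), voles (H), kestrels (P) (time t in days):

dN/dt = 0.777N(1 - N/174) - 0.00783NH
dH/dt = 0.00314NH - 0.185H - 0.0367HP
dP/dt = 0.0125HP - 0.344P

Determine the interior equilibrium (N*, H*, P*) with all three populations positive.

N* ≈ 126, H* ≈ 27.5, P* ≈ 5.72

From dP/dt = 0: 0.0125H* = 0.344, so H* = 27.5.
From dN/dt = 0: 0.777(1 - N*/174) = 0.00783·27.5, giving N* = 174·(1 - 0.277) = 126.
From dH/dt = 0: 0.00314·126 - 0.185 = 0.0367P*, so P* = 0.21/0.0367 = 5.72.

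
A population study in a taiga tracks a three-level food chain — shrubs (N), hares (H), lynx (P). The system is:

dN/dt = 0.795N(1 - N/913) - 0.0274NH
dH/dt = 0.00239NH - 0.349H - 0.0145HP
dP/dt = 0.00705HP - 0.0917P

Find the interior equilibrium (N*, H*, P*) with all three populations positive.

From dP/dt = 0: 0.00705H* = 0.0917, so H* = 13.
From dN/dt = 0: 0.795(1 - N*/913) = 0.0274·13, giving N* = 913·(1 - 0.448) = 504.
From dH/dt = 0: 0.00239·504 - 0.349 = 0.0145P*, so P* = 0.855/0.0145 = 59.

N* ≈ 504, H* ≈ 13, P* ≈ 59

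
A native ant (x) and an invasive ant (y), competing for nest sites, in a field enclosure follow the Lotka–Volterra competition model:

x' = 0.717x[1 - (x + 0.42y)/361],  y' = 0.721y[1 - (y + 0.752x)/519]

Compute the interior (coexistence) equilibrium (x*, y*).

Setting both brackets to zero gives the nullclines x + 0.42y = 361 and 0.752x + y = 519.
Substituting y = 519 - 0.752x into the first: x(1 - 0.42·0.752) = 361 - 0.42·519.
So x* = 143/0.684 = 209, and then y* = 519 - 0.752·209 = 362.

x* ≈ 209, y* ≈ 362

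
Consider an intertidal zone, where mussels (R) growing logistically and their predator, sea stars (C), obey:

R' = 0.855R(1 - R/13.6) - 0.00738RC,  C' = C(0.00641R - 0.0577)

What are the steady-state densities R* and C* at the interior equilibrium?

From dC/dt = 0 with C > 0: 0.00641R* = 0.0577, so R* = 9.
Substitute into dR/dt = 0: 0.855(1 - 9/13.6) = 0.00738C*.
The bracket is 0.338, giving C* = 0.289/0.00738 = 39.2.

R* ≈ 9, C* ≈ 39.2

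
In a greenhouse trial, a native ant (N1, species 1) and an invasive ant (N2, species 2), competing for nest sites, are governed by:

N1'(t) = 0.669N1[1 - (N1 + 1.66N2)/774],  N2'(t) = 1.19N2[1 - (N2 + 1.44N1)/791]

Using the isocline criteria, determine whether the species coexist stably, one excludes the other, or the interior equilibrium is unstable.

unstable coexistence (outcome depends on initial conditions)

Compare the nullcline intercepts: K1/α12 = 774/1.66 = 466 < K2 = 791; K2/α21 = 791/1.44 = 549 < K1 = 774.
Since both are reversed, neither can invade when rare; the interior point is a saddle.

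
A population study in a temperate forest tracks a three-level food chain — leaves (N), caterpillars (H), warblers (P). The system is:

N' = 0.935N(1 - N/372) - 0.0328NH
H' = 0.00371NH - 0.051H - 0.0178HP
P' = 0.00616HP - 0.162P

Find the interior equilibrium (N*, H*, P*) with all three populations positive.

N* ≈ 28.8, H* ≈ 26.3, P* ≈ 3.14

From dP/dt = 0: 0.00616H* = 0.162, so H* = 26.3.
From dN/dt = 0: 0.935(1 - N*/372) = 0.0328·26.3, giving N* = 372·(1 - 0.923) = 28.8.
From dH/dt = 0: 0.00371·28.8 - 0.051 = 0.0178P*, so P* = 0.0559/0.0178 = 3.14.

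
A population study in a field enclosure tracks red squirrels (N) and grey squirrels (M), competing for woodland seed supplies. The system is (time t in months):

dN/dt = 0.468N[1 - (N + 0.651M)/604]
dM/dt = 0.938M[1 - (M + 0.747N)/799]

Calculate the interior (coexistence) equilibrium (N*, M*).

N* ≈ 163, M* ≈ 677

Setting both brackets to zero gives the nullclines N + 0.651M = 604 and 0.747N + M = 799.
Substituting M = 799 - 0.747N into the first: N(1 - 0.651·0.747) = 604 - 0.651·799.
So N* = 83.9/0.514 = 163, and then M* = 799 - 0.747·163 = 677.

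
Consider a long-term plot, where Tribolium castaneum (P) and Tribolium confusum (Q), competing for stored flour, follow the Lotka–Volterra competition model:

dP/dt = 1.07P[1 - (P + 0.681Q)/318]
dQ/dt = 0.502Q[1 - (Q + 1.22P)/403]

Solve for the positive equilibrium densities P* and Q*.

Setting both brackets to zero gives the nullclines P + 0.681Q = 318 and 1.22P + Q = 403.
Substituting Q = 403 - 1.22P into the first: P(1 - 0.681·1.22) = 318 - 0.681·403.
So P* = 43.6/0.169 = 257, and then Q* = 403 - 1.22·257 = 88.9.

P* ≈ 257, Q* ≈ 88.9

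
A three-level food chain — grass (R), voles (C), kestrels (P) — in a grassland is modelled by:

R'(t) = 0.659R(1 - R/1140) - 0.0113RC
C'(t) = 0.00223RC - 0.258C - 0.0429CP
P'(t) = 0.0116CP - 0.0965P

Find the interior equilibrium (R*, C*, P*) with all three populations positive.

From dP/dt = 0: 0.0116C* = 0.0965, so C* = 8.32.
From dR/dt = 0: 0.659(1 - R*/1140) = 0.0113·8.32, giving R* = 1140·(1 - 0.143) = 977.
From dC/dt = 0: 0.00223·977 - 0.258 = 0.0429P*, so P* = 1.92/0.0429 = 44.8.

R* ≈ 977, C* ≈ 8.32, P* ≈ 44.8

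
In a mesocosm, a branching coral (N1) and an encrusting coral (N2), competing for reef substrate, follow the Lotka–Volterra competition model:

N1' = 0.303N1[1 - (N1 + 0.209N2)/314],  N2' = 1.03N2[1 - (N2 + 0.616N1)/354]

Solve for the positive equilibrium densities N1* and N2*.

Setting both brackets to zero gives the nullclines N1 + 0.209N2 = 314 and 0.616N1 + N2 = 354.
Substituting N2 = 354 - 0.616N1 into the first: N1(1 - 0.209·0.616) = 314 - 0.209·354.
So N1* = 240/0.871 = 275, and then N2* = 354 - 0.616·275 = 184.

N1* ≈ 275, N2* ≈ 184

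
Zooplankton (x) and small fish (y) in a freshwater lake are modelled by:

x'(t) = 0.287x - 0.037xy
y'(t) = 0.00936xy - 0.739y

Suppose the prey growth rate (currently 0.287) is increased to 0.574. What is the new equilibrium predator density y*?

At the interior fixed point, setting dx/dt = 0 with x > 0 fixes y* = (prey growth rate)/(xy coefficient) — independent of the other coefficients.
With the change, y* = 0.574/0.037 = 15.5; it rises from 7.76.

y* ≈ 15.5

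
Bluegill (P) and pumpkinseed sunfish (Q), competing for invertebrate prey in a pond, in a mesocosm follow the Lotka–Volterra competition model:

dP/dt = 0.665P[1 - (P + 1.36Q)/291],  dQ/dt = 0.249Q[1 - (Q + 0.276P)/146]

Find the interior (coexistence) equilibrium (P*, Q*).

P* ≈ 148, Q* ≈ 105

Setting both brackets to zero gives the nullclines P + 1.36Q = 291 and 0.276P + Q = 146.
Substituting Q = 146 - 0.276P into the first: P(1 - 1.36·0.276) = 291 - 1.36·146.
So P* = 92.4/0.625 = 148, and then Q* = 146 - 0.276·148 = 105.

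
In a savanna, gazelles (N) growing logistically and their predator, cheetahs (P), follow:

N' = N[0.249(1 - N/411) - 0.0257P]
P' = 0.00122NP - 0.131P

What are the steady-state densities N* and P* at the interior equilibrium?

From dP/dt = 0 with P > 0: 0.00122N* = 0.131, so N* = 107.
Substitute into dN/dt = 0: 0.249(1 - 107/411) = 0.0257P*.
The bracket is 0.739, giving P* = 0.184/0.0257 = 7.16.

N* ≈ 107, P* ≈ 7.16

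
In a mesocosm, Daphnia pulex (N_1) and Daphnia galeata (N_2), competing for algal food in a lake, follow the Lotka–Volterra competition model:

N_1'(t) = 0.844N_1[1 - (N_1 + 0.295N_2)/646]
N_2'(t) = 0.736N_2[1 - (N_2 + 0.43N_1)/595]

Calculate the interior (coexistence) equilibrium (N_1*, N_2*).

N_1* ≈ 539, N_2* ≈ 363

Setting both brackets to zero gives the nullclines N_1 + 0.295N_2 = 646 and 0.43N_1 + N_2 = 595.
Substituting N_2 = 595 - 0.43N_1 into the first: N_1(1 - 0.295·0.43) = 646 - 0.295·595.
So N_1* = 470/0.873 = 539, and then N_2* = 595 - 0.43·539 = 363.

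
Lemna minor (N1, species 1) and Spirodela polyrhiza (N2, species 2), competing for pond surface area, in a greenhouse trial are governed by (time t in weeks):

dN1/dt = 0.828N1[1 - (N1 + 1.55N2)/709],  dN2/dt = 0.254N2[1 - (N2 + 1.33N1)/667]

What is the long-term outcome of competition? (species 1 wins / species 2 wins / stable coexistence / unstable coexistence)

Compare the nullcline intercepts: K1/α12 = 709/1.55 = 457 < K2 = 667; K2/α21 = 667/1.33 = 502 < K1 = 709.
Since both are reversed, neither can invade when rare; the interior point is a saddle.

unstable coexistence (outcome depends on initial conditions)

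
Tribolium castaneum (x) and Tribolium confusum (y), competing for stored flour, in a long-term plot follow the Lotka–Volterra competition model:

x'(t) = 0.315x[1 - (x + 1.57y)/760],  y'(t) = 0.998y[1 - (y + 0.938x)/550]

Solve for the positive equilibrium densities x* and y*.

Setting both brackets to zero gives the nullclines x + 1.57y = 760 and 0.938x + y = 550.
Substituting y = 550 - 0.938x into the first: x(1 - 1.57·0.938) = 760 - 1.57·550.
So x* = -104/-0.473 = 219, and then y* = 550 - 0.938·219 = 345.

x* ≈ 219, y* ≈ 345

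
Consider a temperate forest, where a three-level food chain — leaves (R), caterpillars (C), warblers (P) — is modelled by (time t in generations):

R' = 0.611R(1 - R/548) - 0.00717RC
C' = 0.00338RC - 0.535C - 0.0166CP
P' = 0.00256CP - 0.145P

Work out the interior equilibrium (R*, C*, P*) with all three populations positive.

R* ≈ 184, C* ≈ 56.6, P* ≈ 5.19

From dP/dt = 0: 0.00256C* = 0.145, so C* = 56.6.
From dR/dt = 0: 0.611(1 - R*/548) = 0.00717·56.6, giving R* = 548·(1 - 0.665) = 184.
From dC/dt = 0: 0.00338·184 - 0.535 = 0.0166P*, so P* = 0.0861/0.0166 = 5.19.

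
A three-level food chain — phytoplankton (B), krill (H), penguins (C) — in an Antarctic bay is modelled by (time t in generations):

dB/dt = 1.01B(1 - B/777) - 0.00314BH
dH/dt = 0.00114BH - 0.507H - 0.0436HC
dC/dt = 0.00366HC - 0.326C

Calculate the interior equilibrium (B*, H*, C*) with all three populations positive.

From dC/dt = 0: 0.00366H* = 0.326, so H* = 89.1.
From dB/dt = 0: 1.01(1 - B*/777) = 0.00314·89.1, giving B* = 777·(1 - 0.277) = 562.
From dH/dt = 0: 0.00114·562 - 0.507 = 0.0436C*, so C* = 0.133/0.0436 = 3.06.

B* ≈ 562, H* ≈ 89.1, C* ≈ 3.06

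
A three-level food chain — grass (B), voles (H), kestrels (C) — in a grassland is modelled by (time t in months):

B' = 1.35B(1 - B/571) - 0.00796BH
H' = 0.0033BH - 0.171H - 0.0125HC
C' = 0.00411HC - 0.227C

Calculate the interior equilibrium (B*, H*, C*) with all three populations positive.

From dC/dt = 0: 0.00411H* = 0.227, so H* = 55.2.
From dB/dt = 0: 1.35(1 - B*/571) = 0.00796·55.2, giving B* = 571·(1 - 0.326) = 385.
From dH/dt = 0: 0.0033·385 - 0.171 = 0.0125C*, so C* = 1.1/0.0125 = 88.

B* ≈ 385, H* ≈ 55.2, C* ≈ 88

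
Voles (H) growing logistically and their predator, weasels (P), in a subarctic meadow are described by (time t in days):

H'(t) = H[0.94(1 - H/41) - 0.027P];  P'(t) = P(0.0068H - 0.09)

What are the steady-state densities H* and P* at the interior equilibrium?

H* ≈ 13.2, P* ≈ 23.6

From dP/dt = 0 with P > 0: 0.0068H* = 0.09, so H* = 13.2.
Substitute into dH/dt = 0: 0.94(1 - 13.2/41) = 0.027P*.
The bracket is 0.677, giving P* = 0.637/0.027 = 23.6.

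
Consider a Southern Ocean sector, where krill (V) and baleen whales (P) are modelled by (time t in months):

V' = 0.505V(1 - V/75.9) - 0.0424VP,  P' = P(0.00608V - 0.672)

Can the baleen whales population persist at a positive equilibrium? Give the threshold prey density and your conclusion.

Threshold V = 111; K < 111, so no, the predator goes extinct.

The predator equation gives dP/dt > 0 only when V > 0.672/0.00608 = 111.
Without the predator, V → K = 75.9. Since 75.9 < 111, the predator cannot invade.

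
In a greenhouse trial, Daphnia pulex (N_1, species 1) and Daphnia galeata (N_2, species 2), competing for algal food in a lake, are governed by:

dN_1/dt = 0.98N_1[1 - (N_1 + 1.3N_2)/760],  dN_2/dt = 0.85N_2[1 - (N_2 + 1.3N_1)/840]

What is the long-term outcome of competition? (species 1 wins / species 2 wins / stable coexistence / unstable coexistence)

Compare the nullcline intercepts: K1/α12 = 760/1.3 = 585 < K2 = 840; K2/α21 = 840/1.3 = 646 < K1 = 760.
Since both are reversed, neither can invade when rare; the interior point is a saddle.

unstable coexistence (outcome depends on initial conditions)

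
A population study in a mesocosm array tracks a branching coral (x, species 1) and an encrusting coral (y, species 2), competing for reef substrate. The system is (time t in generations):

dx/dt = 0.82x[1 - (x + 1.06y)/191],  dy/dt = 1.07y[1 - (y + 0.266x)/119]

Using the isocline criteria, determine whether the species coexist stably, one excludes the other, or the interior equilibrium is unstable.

stable coexistence

Compare the nullcline intercepts: K1/α12 = 191/1.06 = 180 > K2 = 119; K2/α21 = 119/0.266 = 447 > K1 = 191.
Since both inequalities hold, each species can invade when rare, so the interior equilibrium is stable.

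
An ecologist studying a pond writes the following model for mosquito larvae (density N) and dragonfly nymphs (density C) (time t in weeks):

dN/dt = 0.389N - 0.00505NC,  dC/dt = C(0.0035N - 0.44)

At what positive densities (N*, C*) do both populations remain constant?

Set dC/dt = 0 with C > 0: 0.0035N - 0.44 = 0, so N* = 0.44/0.0035 = 126.
Set dN/dt = 0 with N > 0: 0.389 - 0.00505C = 0, so C* = 0.389/0.00505 = 77.

N* ≈ 126, C* ≈ 77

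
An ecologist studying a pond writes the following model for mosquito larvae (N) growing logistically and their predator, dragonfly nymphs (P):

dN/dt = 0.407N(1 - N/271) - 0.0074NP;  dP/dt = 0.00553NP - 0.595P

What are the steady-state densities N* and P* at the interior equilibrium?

From dP/dt = 0 with P > 0: 0.00553N* = 0.595, so N* = 108.
Substitute into dN/dt = 0: 0.407(1 - 108/271) = 0.0074P*.
The bracket is 0.603, giving P* = 0.245/0.0074 = 33.2.

N* ≈ 108, P* ≈ 33.2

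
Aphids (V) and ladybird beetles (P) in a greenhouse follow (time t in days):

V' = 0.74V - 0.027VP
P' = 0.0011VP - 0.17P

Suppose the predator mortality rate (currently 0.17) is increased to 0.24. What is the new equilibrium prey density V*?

V* ≈ 218

At the interior fixed point, setting dP/dt = 0 with P > 0 fixes V* = (predator death rate)/(VP coefficient) — independent of the other coefficients.
With the change, V* = 0.24/0.0011 = 218; it rises from 155.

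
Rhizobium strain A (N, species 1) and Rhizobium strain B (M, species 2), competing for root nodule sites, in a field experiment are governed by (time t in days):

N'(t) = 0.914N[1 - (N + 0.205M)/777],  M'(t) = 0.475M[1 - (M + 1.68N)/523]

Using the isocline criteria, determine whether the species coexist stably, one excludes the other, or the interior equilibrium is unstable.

Compare the nullcline intercepts: K1/α12 = 777/0.205 = 3790 > K2 = 523; K2/α21 = 523/1.68 = 311 < K1 = 777.
Since the inequalities point opposite ways, species 1 can invade but species 2 cannot.

species 1 excludes species 2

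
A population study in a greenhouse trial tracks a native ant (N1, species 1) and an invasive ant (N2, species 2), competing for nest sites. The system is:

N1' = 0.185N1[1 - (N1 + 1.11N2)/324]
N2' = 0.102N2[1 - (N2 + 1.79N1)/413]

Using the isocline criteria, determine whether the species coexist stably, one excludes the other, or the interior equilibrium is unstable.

unstable coexistence (outcome depends on initial conditions)

Compare the nullcline intercepts: K1/α12 = 324/1.11 = 292 < K2 = 413; K2/α21 = 413/1.79 = 231 < K1 = 324.
Since both are reversed, neither can invade when rare; the interior point is a saddle.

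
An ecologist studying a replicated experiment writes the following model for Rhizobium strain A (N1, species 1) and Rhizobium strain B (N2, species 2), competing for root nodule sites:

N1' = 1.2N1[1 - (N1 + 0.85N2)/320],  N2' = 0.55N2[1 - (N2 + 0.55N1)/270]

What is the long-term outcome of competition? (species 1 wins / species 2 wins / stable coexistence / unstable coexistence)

Compare the nullcline intercepts: K1/α12 = 320/0.85 = 376 > K2 = 270; K2/α21 = 270/0.55 = 491 > K1 = 320.
Since both inequalities hold, each species can invade when rare, so the interior equilibrium is stable.

stable coexistence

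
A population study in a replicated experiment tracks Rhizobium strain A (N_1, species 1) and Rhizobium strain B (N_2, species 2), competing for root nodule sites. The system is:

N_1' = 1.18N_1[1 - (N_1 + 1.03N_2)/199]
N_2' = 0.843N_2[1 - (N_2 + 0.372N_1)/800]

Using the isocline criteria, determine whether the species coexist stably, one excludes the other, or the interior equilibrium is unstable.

species 2 excludes species 1

Compare the nullcline intercepts: K1/α12 = 199/1.03 = 193 < K2 = 800; K2/α21 = 800/0.372 = 2150 > K1 = 199.
Since the inequalities point opposite ways, species 2 can invade but species 1 cannot.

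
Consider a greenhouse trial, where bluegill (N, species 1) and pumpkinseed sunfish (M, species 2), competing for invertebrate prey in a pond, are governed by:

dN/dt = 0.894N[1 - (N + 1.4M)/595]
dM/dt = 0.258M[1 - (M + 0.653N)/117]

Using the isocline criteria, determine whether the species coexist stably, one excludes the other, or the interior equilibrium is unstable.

species 1 excludes species 2

Compare the nullcline intercepts: K1/α12 = 595/1.4 = 425 > K2 = 117; K2/α21 = 117/0.653 = 179 < K1 = 595.
Since the inequalities point opposite ways, species 1 can invade but species 2 cannot.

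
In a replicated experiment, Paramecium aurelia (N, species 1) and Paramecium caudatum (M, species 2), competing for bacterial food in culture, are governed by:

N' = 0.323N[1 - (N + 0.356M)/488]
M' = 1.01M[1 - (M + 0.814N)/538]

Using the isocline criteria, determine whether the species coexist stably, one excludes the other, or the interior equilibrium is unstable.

Compare the nullcline intercepts: K1/α12 = 488/0.356 = 1370 > K2 = 538; K2/α21 = 538/0.814 = 661 > K1 = 488.
Since both inequalities hold, each species can invade when rare, so the interior equilibrium is stable.

stable coexistence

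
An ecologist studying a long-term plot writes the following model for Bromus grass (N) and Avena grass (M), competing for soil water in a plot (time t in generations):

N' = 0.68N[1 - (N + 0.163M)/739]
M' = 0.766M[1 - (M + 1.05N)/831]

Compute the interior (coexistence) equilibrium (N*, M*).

N* ≈ 728, M* ≈ 66.4

Setting both brackets to zero gives the nullclines N + 0.163M = 739 and 1.05N + M = 831.
Substituting M = 831 - 1.05N into the first: N(1 - 0.163·1.05) = 739 - 0.163·831.
So N* = 604/0.829 = 728, and then M* = 831 - 1.05·728 = 66.4.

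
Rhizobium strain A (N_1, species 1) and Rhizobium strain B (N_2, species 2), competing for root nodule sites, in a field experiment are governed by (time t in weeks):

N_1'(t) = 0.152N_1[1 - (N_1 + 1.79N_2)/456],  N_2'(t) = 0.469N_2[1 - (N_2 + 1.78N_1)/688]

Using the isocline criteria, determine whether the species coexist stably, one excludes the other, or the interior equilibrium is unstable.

Compare the nullcline intercepts: K1/α12 = 456/1.79 = 255 < K2 = 688; K2/α21 = 688/1.78 = 387 < K1 = 456.
Since both are reversed, neither can invade when rare; the interior point is a saddle.

unstable coexistence (outcome depends on initial conditions)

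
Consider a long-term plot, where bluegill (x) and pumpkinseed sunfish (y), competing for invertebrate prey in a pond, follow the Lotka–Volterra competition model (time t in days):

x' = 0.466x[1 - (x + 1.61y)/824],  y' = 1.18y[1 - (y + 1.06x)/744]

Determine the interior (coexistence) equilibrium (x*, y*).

x* ≈ 529, y* ≈ 183

Setting both brackets to zero gives the nullclines x + 1.61y = 824 and 1.06x + y = 744.
Substituting y = 744 - 1.06x into the first: x(1 - 1.61·1.06) = 824 - 1.61·744.
So x* = -374/-0.707 = 529, and then y* = 744 - 1.06·529 = 183.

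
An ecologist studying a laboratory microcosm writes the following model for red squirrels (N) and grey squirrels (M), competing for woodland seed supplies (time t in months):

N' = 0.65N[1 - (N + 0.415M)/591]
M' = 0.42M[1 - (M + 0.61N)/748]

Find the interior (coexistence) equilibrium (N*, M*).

N* ≈ 376, M* ≈ 519

Setting both brackets to zero gives the nullclines N + 0.415M = 591 and 0.61N + M = 748.
Substituting M = 748 - 0.61N into the first: N(1 - 0.415·0.61) = 591 - 0.415·748.
So N* = 281/0.747 = 376, and then M* = 748 - 0.61·376 = 519.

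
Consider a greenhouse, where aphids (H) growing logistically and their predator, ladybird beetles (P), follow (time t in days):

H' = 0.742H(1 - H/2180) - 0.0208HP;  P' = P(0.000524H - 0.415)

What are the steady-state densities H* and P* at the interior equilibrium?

H* ≈ 792, P* ≈ 22.7

From dP/dt = 0 with P > 0: 0.000524H* = 0.415, so H* = 792.
Substitute into dH/dt = 0: 0.742(1 - 792/2180) = 0.0208P*.
The bracket is 0.637, giving P* = 0.472/0.0208 = 22.7.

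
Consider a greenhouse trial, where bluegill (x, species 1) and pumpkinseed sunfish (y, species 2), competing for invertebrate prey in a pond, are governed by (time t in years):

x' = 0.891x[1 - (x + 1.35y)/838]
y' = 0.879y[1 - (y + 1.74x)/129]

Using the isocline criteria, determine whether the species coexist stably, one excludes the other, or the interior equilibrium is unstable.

species 1 excludes species 2

Compare the nullcline intercepts: K1/α12 = 838/1.35 = 621 > K2 = 129; K2/α21 = 129/1.74 = 74.1 < K1 = 838.
Since the inequalities point opposite ways, species 1 can invade but species 2 cannot.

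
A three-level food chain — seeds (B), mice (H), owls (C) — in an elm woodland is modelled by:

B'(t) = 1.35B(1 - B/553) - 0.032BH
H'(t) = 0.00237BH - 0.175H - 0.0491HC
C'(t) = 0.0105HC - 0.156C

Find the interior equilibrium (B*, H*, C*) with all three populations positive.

B* ≈ 358, H* ≈ 14.9, C* ≈ 13.7

From dC/dt = 0: 0.0105H* = 0.156, so H* = 14.9.
From dB/dt = 0: 1.35(1 - B*/553) = 0.032·14.9, giving B* = 553·(1 - 0.352) = 358.
From dH/dt = 0: 0.00237·358 - 0.175 = 0.0491C*, so C* = 0.674/0.0491 = 13.7.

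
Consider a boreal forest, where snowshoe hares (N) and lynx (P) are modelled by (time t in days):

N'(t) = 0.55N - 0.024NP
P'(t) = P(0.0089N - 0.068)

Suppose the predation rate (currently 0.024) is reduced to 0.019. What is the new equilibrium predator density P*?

P* ≈ 28.9

At the interior fixed point, setting dN/dt = 0 with N > 0 fixes P* = (prey growth rate)/(NP coefficient) — independent of the other coefficients.
With the change, P* = 0.55/0.019 = 28.9; it rises from 22.9.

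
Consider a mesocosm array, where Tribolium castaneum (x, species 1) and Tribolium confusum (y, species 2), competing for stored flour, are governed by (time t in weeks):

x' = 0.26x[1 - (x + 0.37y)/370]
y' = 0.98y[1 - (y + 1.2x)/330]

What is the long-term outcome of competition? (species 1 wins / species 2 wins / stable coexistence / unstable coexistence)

species 1 excludes species 2

Compare the nullcline intercepts: K1/α12 = 370/0.37 = 1000 > K2 = 330; K2/α21 = 330/1.2 = 275 < K1 = 370.
Since the inequalities point opposite ways, species 1 can invade but species 2 cannot.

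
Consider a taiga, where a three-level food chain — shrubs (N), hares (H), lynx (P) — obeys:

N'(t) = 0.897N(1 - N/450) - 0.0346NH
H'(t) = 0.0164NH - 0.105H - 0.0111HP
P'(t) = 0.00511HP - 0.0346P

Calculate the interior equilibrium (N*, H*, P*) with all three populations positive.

N* ≈ 332, H* ≈ 6.77, P* ≈ 482

From dP/dt = 0: 0.00511H* = 0.0346, so H* = 6.77.
From dN/dt = 0: 0.897(1 - N*/450) = 0.0346·6.77, giving N* = 450·(1 - 0.261) = 332.
From dH/dt = 0: 0.0164·332 - 0.105 = 0.0111P*, so P* = 5.35/0.0111 = 482.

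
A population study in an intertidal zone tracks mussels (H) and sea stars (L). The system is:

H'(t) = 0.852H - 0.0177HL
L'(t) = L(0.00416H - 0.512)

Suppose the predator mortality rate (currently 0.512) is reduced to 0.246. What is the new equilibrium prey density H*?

At the interior fixed point, setting dL/dt = 0 with L > 0 fixes H* = (predator death rate)/(HL coefficient) — independent of the other coefficients.
With the change, H* = 0.246/0.00416 = 59.1; it falls from 123.

H* ≈ 59.1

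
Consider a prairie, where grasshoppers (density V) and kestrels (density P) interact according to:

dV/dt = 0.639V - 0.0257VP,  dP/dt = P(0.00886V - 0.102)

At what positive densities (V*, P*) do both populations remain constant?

V* ≈ 11.5, P* ≈ 24.9

Set dP/dt = 0 with P > 0: 0.00886V - 0.102 = 0, so V* = 0.102/0.00886 = 11.5.
Set dV/dt = 0 with V > 0: 0.639 - 0.0257P = 0, so P* = 0.639/0.0257 = 24.9.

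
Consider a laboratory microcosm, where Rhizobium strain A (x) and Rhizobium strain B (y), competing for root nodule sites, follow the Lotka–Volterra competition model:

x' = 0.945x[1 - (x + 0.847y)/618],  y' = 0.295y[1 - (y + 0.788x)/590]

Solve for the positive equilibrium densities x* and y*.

Setting both brackets to zero gives the nullclines x + 0.847y = 618 and 0.788x + y = 590.
Substituting y = 590 - 0.788x into the first: x(1 - 0.847·0.788) = 618 - 0.847·590.
So x* = 118/0.333 = 356, and then y* = 590 - 0.788·356 = 310.

x* ≈ 356, y* ≈ 310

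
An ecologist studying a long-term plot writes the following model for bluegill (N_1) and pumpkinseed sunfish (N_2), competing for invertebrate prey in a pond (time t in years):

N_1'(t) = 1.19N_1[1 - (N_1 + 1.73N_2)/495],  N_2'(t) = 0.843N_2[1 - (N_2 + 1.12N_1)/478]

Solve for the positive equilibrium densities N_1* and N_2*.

Setting both brackets to zero gives the nullclines N_1 + 1.73N_2 = 495 and 1.12N_1 + N_2 = 478.
Substituting N_2 = 478 - 1.12N_1 into the first: N_1(1 - 1.73·1.12) = 495 - 1.73·478.
So N_1* = -332/-0.938 = 354, and then N_2* = 478 - 1.12·354 = 81.5.

N_1* ≈ 354, N_2* ≈ 81.5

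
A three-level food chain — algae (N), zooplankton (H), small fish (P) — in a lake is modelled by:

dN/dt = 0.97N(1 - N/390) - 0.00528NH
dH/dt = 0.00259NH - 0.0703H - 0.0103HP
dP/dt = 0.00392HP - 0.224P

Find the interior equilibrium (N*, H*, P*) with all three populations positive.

N* ≈ 269, H* ≈ 57.1, P* ≈ 60.7

From dP/dt = 0: 0.00392H* = 0.224, so H* = 57.1.
From dN/dt = 0: 0.97(1 - N*/390) = 0.00528·57.1, giving N* = 390·(1 - 0.311) = 269.
From dH/dt = 0: 0.00259·269 - 0.0703 = 0.0103P*, so P* = 0.626/0.0103 = 60.7.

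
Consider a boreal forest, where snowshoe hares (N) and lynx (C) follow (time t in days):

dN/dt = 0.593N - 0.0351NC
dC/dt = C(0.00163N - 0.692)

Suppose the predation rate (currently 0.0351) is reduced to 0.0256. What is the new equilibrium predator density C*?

At the interior fixed point, setting dN/dt = 0 with N > 0 fixes C* = (prey growth rate)/(NC coefficient) — independent of the other coefficients.
With the change, C* = 0.593/0.0256 = 23.2; it rises from 16.9.

C* ≈ 23.2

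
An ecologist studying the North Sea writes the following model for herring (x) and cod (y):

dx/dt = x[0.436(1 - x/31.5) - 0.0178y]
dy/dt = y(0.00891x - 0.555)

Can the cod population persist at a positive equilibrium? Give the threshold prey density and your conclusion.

The predator equation gives dy/dt > 0 only when x > 0.555/0.00891 = 62.3.
Without the predator, x → K = 31.5. Since 31.5 < 62.3, the predator cannot invade.

Threshold x = 62.3; K < 62.3, so no, the predator goes extinct.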